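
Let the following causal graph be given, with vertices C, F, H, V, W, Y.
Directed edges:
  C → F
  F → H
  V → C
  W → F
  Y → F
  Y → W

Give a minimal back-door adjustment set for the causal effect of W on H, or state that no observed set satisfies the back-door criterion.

W→H: minimal back-door set {Y}.

desc(W)\{W}={F,H}; candidates ⊆ {C,V,Y}.
size 0: {}; under {} W still reaches {F,H,Y} ∋ H.
{Y}: W⊥H given {Y} in G with W→· removed — back-door holds.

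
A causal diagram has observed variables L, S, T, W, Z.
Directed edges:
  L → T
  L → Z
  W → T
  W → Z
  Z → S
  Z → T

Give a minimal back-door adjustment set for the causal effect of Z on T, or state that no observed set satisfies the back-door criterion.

Z→T: minimal back-door set {L, W}.

desc(Z)\{Z}={S,T}; candidates ⊆ {L,W}.
size 0: {}; under {} Z still reaches {L,T,W} ∋ T.
size 1: {L}, {W}; under {L} Z still reaches {T,W} ∋ T.
{L,W}: Z⊥T given {L,W} in G with Z→· removed — back-door holds.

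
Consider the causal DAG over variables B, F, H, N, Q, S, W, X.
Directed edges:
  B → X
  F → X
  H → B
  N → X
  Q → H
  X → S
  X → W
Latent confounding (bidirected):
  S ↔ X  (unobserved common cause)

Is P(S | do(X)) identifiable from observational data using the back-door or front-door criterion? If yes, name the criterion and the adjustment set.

desc(X)\{X}={S,W}; candidates ⊆ {B,F,H,N,Q}.
X↔S: latent back-door arc(s) into X.
size 0: {}; under {} X still reaches {B,F,H,N,Q,S} ∋ S.
size 1: {B}, {F}, {H} …(+2); under {B} X still reaches {F,N,S} ∋ S.
size 2: {B,F}, {B,H}, {B,N} …(+7); under {B,F} X still reaches {N,S} ∋ S.
X↔S cannot be blocked by any observed set — no back-door set.
No mediator lies on a directed X→…→S path.
Neither criterion identifies P(S|do(X)) in this graph.

P(S|do(X)): not identifiable (no BD/FD set).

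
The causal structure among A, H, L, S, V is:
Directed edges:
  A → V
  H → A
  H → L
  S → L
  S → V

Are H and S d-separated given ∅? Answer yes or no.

Bayes-Ball from H | ∅ reaches {A,L,V}.
S ∉ reach(H|∅) ⇒ H ⊥ S | ∅.

Yes — H ⊥ S | ∅.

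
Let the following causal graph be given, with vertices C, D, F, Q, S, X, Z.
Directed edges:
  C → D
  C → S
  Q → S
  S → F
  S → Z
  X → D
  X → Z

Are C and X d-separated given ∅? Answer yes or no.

Yes — C ⊥ X | ∅.

Bayes-Ball from C | ∅ reaches {D,F,S,Z}.
X ∉ reach(C|∅) ⇒ C ⊥ X | ∅.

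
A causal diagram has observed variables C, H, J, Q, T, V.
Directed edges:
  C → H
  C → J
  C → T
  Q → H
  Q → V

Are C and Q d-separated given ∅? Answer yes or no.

Yes — C ⊥ Q | ∅.

Bayes-Ball from C | ∅ reaches {H,J,T}.
Q ∉ reach(C|∅) ⇒ C ⊥ Q | ∅.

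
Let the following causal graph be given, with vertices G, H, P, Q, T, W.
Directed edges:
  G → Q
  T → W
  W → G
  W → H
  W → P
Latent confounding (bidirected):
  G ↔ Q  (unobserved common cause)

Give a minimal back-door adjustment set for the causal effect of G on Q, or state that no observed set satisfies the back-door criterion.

desc(G)\{G}={Q}; candidates ⊆ {H,P,T,W}.
G↔Q: latent back-door arc(s) into G.
size 0: {}; under {} G still reaches {H,P,Q,T,W} ∋ Q.
size 1: {H}, {P}, {T} …(+1); under {H} G still reaches {P,Q,T,W} ∋ Q.
size 2: {H,P}, {H,T}, {H,W} …(+3); under {H,P} G still reaches {Q,T,W} ∋ Q.
G↔Q cannot be blocked by any observed set — no back-door set.

G→Q: no observed back-door set.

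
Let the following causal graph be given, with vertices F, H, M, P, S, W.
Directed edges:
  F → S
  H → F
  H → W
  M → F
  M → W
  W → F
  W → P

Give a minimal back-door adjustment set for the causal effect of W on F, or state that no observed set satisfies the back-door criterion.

desc(W)\{W}={F,P,S}; candidates ⊆ {H,M}.
size 0: {}; under {} W still reaches {F,H,M,S} ∋ F.
size 1: {H}, {M}; under {H} W still reaches {F,M,S} ∋ F.
{H,M}: W⊥F given {H,M} in G with W→· removed — back-door holds.

W→F: minimal back-door set {H, M}.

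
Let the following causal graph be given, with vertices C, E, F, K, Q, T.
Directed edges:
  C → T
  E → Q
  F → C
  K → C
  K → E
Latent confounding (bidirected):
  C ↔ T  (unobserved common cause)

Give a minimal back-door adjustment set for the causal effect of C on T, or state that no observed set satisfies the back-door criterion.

C→T: no observed back-door set.

desc(C)\{C}={T}; candidates ⊆ {E,F,K,Q}.
C↔T: latent back-door arc(s) into C.
size 0: {}; under {} C still reaches {E,F,K,Q,T} ∋ T.
size 1: {E}, {F}, {K} …(+1); under {E} C still reaches {F,K,T} ∋ T.
size 2: {E,F}, {E,K}, {E,Q} …(+3); under {E,F} C still reaches {K,T} ∋ T.
C↔T cannot be blocked by any observed set — no back-door set.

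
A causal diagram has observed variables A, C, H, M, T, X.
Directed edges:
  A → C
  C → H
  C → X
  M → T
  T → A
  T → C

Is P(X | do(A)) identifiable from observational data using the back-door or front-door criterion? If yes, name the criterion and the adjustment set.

desc(A)\{A}={C,H,X}; candidates ⊆ {M,T}.
size 0: {}; under {} A still reaches {C,H,M,T,X} ∋ X.
{T}: A⊥X given {T} in G with A→· removed — back-door holds.
P(X|do(A)) = Σ_{T} P(X|A,T)·P(T).

P(X|do(A)): backdoor, adjust for {T}.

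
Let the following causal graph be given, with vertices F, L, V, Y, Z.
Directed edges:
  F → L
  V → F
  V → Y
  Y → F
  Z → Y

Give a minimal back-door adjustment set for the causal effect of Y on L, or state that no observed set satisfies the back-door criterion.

desc(Y)\{Y}={F,L}; candidates ⊆ {V,Z}.
size 0: {}; under {} Y still reaches {F,L,V,Z} ∋ L.
{V}: Y⊥L given {V} in G with Y→· removed — back-door holds.

Y→L: minimal back-door set {V}.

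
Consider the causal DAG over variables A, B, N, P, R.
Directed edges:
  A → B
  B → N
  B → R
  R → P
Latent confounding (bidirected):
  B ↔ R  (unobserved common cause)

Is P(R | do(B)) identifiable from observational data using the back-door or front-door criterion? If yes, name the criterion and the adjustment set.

desc(B)\{B}={N,P,R}; candidates ⊆ {A}.
B↔R: latent back-door arc(s) into B.
size 0: {}; under {} B still reaches {A,P,R} ∋ R.
size 1: {A}; under {A} B still reaches {P,R} ∋ R.
B↔R cannot be blocked by any observed set — no back-door set.
No mediator lies on a directed B→…→R path.
Neither criterion identifies P(R|do(B)) in this graph.

P(R|do(B)): not identifiable (no BD/FD set).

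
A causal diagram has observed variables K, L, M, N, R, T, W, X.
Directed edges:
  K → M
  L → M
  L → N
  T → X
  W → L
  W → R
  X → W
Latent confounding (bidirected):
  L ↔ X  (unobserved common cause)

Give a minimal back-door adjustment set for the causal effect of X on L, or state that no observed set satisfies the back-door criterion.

X→L: no observed back-door set.

desc(X)\{X}={L,M,N,R,W}; candidates ⊆ {K,T}.
X↔L: latent back-door arc(s) into X.
size 0: {}; under {} X still reaches {L,M,N,T} ∋ L.
size 1: {K}, {T}; under {K} X still reaches {L,M,N,T} ∋ L.
size 2: {K,T}; under {K,T} X still reaches {L,M,N} ∋ L.
X↔L cannot be blocked by any observed set — no back-door set.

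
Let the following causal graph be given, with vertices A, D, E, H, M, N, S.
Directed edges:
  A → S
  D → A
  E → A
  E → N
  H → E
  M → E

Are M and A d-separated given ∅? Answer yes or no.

Bayes-Ball from M | ∅ reaches {A,E,N,S}.
A ∈ reach(M|∅) ⇒ M ⊥̸ A | ∅.

No — M and A are d-connected given ∅.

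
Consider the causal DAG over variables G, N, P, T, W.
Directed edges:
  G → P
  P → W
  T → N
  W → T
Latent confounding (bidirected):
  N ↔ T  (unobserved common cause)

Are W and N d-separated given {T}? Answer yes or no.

No — W and N are d-connected given {T}.

Bayes-Ball from W | {T} reaches {G,N,P}.
N ∈ reach(W|{T}) ⇒ W ⊥̸ N | {T}.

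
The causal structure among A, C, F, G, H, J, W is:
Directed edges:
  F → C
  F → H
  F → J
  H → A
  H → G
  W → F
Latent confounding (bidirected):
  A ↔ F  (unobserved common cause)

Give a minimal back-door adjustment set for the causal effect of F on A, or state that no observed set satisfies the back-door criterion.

desc(F)\{F}={A,C,G,H,J}; candidates ⊆ {W}.
F↔A: latent back-door arc(s) into F.
size 0: {}; under {} F still reaches {A,W} ∋ A.
size 1: {W}; under {W} F still reaches {A} ∋ A.
F↔A cannot be blocked by any observed set — no back-door set.

F→A: no observed back-door set.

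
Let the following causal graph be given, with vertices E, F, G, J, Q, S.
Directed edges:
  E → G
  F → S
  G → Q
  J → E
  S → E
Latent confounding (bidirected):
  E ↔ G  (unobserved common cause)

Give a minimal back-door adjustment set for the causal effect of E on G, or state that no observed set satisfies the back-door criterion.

E→G: no observed back-door set.

desc(E)\{E}={G,Q}; candidates ⊆ {F,J,S}.
E↔G: latent back-door arc(s) into E.
size 0: {}; under {} E still reaches {F,G,J,Q,S} ∋ G.
size 1: {F}, {J}, {S}; under {F} E still reaches {G,J,Q,S} ∋ G.
size 2: {F,J}, {F,S}, {J,S}; under {F,J} E still reaches {G,Q,S} ∋ G.
E↔G cannot be blocked by any observed set — no back-door set.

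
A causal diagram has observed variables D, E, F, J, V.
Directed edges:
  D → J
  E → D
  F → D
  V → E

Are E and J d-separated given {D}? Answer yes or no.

Bayes-Ball from E | {D} reaches {F,V}.
J ∉ reach(E|{D}) ⇒ E ⊥ J | {D}.

Yes — E ⊥ J | {D}.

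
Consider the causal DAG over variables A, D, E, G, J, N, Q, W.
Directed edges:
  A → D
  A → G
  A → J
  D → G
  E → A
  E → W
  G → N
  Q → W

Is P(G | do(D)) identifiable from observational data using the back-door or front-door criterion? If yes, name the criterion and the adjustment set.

P(G|do(D)): backdoor, adjust for {A}.

desc(D)\{D}={G,N}; candidates ⊆ {A,E,J,Q,W}.
size 0: {}; under {} D still reaches {A,E,G,J,N,W} ∋ G.
{A}: D⊥G given {A} in G with D→· removed — back-door holds.
P(G|do(D)) = Σ_{A} P(G|D,A)·P(A).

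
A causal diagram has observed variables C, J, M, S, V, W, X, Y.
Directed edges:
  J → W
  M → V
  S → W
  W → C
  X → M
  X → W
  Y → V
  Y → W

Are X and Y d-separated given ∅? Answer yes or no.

Yes — X ⊥ Y | ∅.

Bayes-Ball from X | ∅ reaches {C,M,V,W}.
Y ∉ reach(X|∅) ⇒ X ⊥ Y | ∅.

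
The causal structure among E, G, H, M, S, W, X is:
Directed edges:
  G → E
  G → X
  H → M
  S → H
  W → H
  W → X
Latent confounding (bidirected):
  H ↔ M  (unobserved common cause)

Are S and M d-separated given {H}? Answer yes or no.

No — S and M are d-connected given {H}.

Bayes-Ball from S | {H} reaches {M,W,X}.
M ∈ reach(S|{H}) ⇒ S ⊥̸ M | {H}.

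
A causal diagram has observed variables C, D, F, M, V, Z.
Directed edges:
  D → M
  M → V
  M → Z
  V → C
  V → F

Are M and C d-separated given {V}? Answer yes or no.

Yes — M ⊥ C | {V}.

Bayes-Ball from M | {V} reaches {D,Z}.
C ∉ reach(M|{V}) ⇒ M ⊥ C | {V}.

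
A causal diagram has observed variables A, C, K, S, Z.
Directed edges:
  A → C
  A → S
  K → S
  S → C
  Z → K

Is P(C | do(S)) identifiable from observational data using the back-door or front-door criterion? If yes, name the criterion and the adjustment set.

desc(S)\{S}={C}; candidates ⊆ {A,K,Z}.
size 0: {}; under {} S still reaches {A,C,K,Z} ∋ C.
{A}: S⊥C given {A} in G with S→· removed — back-door holds.
P(C|do(S)) = Σ_{A} P(C|S,A)·P(A).

P(C|do(S)): backdoor, adjust for {A}.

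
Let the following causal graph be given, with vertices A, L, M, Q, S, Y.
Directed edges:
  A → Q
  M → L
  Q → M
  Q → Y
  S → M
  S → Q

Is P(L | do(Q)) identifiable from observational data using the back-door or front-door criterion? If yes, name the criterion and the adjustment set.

desc(Q)\{Q}={L,M,Y}; candidates ⊆ {A,S}.
size 0: {}; under {} Q still reaches {A,L,M,S} ∋ L.
{S}: Q⊥L given {S} in G with Q→· removed — back-door holds.
P(L|do(Q)) = Σ_{S} P(L|Q,S)·P(S).

P(L|do(Q)): backdoor, adjust for {S}.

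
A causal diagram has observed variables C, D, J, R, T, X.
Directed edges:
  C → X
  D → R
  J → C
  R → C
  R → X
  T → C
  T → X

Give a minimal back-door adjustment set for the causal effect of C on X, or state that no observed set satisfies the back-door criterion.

desc(C)\{C}={X}; candidates ⊆ {D,J,R,T}.
size 0: {}; under {} C still reaches {D,J,R,T,X} ∋ X.
size 1: {D}, {J}, {R} …(+1); under {D} C still reaches {J,R,T,X} ∋ X.
{R,T}: C⊥X given {R,T} in G with C→· removed — back-door holds.

C→X: minimal back-door set {R, T}.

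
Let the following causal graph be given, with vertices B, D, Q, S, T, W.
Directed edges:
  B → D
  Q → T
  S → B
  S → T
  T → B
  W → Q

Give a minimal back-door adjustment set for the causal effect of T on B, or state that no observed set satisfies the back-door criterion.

T→B: minimal back-door set {S}.

desc(T)\{T}={B,D}; candidates ⊆ {Q,S,W}.
size 0: {}; under {} T still reaches {B,D,Q,S,W} ∋ B.
{S}: T⊥B given {S} in G with T→· removed — back-door holds.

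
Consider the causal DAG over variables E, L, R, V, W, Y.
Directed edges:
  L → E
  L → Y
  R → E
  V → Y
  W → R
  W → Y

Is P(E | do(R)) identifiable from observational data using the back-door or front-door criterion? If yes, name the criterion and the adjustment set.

P(E|do(R)): backdoor, adjust for ∅.

desc(R)\{R}={E}; candidates ⊆ {L,V,W,Y}.
∅: R⊥E given ∅ in G with R→· removed — back-door holds.
P(E|do(R)) = P(E|R) — no adjustment needed.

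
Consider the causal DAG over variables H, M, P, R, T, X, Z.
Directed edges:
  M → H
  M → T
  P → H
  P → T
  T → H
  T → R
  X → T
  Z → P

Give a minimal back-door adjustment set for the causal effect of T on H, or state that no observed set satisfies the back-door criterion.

T→H: minimal back-door set {M, P}.

desc(T)\{T}={H,R}; candidates ⊆ {M,P,X,Z}.
size 0: {}; under {} T still reaches {H,M,P,X,Z} ∋ H.
size 1: {M}, {P}, {X} …(+1); under {M} T still reaches {H,P,X,Z} ∋ H.
{M,P}: T⊥H given {M,P} in G with T→· removed — back-door holds.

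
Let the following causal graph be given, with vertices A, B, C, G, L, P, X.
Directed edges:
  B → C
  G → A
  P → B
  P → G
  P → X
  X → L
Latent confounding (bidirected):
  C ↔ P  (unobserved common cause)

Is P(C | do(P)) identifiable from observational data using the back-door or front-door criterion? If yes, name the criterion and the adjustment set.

P(C|do(P)): frontdoor, adjust for {B}.

desc(P)\{P}={A,B,C,G,L,X}; candidates ⊆ {—}.
P↔C: latent back-door arc(s) into P.
size 0: {}; under {} P still reaches {C} ∋ C.
P↔C cannot be blocked by any observed set — no back-door set.
{B}: (i) intercepts every directed P→C path; (ii) no back-door P→{B}; (iii) {P} blocks every back-door {B}→C. Front-door holds.
P(C|do(P)) = Σ_{B} P(B|P) Σ_{P'} P(C|B,P')P(P').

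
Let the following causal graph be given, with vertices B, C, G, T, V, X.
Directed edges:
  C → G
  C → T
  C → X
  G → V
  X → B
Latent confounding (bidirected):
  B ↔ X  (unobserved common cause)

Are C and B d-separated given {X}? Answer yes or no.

No — C and B are d-connected given {X}.

Bayes-Ball from C | {X} reaches {B,G,T,V}.
B ∈ reach(C|{X}) ⇒ C ⊥̸ B | {X}.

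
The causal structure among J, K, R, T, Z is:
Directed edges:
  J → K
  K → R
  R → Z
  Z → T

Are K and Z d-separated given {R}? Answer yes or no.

Yes — K ⊥ Z | {R}.

Bayes-Ball from K | {R} reaches {J}.
Z ∉ reach(K|{R}) ⇒ K ⊥ Z | {R}.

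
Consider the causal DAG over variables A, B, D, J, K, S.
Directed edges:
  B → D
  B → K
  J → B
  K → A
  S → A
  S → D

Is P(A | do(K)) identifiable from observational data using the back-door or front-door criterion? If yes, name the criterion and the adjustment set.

desc(K)\{K}={A}; candidates ⊆ {B,D,J,S}.
∅: K⊥A given ∅ in G with K→· removed — back-door holds.
P(A|do(K)) = P(A|K) — no adjustment needed.

P(A|do(K)): backdoor, adjust for ∅.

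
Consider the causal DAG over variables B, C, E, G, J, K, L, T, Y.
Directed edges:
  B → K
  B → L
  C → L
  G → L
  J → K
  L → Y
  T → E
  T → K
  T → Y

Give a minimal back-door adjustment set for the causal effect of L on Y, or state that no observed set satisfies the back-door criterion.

L→Y: minimal back-door set ∅.

desc(L)\{L}={Y}; candidates ⊆ {B,C,E,G,J,K,T}.
∅: L⊥Y given ∅ in G with L→· removed — back-door holds.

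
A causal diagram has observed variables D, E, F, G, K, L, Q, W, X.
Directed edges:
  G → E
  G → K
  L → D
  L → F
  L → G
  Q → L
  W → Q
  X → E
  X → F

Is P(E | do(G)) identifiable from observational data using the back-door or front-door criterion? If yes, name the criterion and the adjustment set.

P(E|do(G)): backdoor, adjust for ∅.

desc(G)\{G}={E,K}; candidates ⊆ {D,F,L,Q,W,X}.
∅: G⊥E given ∅ in G with G→· removed — back-door holds.
P(E|do(G)) = P(E|G) — no adjustment needed.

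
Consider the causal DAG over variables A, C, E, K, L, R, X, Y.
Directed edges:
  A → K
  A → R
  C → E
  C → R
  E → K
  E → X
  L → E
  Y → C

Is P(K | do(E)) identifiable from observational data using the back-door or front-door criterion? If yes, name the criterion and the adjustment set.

desc(E)\{E}={K,X}; candidates ⊆ {A,C,L,R,Y}.
∅: E⊥K given ∅ in G with E→· removed — back-door holds.
P(K|do(E)) = P(K|E) — no adjustment needed.

P(K|do(E)): backdoor, adjust for ∅.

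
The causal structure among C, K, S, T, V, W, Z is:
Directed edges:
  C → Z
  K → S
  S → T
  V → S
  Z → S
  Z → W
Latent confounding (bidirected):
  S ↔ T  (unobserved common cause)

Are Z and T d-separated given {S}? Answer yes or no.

Bayes-Ball from Z | {S} reaches {C,K,T,V,W}.
T ∈ reach(Z|{S}) ⇒ Z ⊥̸ T | {S}.

No — Z and T are d-connected given {S}.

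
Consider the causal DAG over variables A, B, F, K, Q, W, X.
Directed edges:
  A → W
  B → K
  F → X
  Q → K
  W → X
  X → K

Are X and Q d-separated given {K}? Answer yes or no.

Bayes-Ball from X | {K} reaches {A,B,F,Q,W}.
Q ∈ reach(X|{K}) ⇒ X ⊥̸ Q | {K}.

No — X and Q are d-connected given {K}.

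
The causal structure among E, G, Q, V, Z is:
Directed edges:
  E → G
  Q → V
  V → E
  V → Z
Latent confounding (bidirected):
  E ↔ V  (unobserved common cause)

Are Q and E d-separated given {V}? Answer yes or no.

No — Q and E are d-connected given {V}.

Bayes-Ball from Q | {V} reaches {E,G}.
E ∈ reach(Q|{V}) ⇒ Q ⊥̸ E | {V}.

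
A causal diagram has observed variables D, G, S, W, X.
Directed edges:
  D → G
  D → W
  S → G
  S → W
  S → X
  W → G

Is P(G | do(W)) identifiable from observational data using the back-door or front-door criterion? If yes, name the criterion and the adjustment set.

P(G|do(W)): backdoor, adjust for {D, S}.

desc(W)\{W}={G}; candidates ⊆ {D,S,X}.
size 0: {}; under {} W still reaches {D,G,S,X} ∋ G.
size 1: {D}, {S}, {X}; under {D} W still reaches {G,S,X} ∋ G.
{D,S}: W⊥G given {D,S} in G with W→· removed — back-door holds.
P(G|do(W)) = Σ_{D,S} P(G|W,D,S)·P(D,S).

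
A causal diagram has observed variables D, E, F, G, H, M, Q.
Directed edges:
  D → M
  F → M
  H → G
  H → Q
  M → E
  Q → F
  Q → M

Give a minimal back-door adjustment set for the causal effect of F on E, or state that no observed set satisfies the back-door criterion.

F→E: minimal back-door set {Q}.

desc(F)\{F}={E,M}; candidates ⊆ {D,G,H,Q}.
size 0: {}; under {} F still reaches {E,G,H,M,Q} ∋ E.
{Q}: F⊥E given {Q} in G with F→· removed — back-door holds.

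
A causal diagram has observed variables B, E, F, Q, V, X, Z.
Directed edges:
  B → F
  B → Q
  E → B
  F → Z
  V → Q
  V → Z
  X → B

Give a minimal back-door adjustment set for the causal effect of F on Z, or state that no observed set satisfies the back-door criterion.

F→Z: minimal back-door set ∅.

desc(F)\{F}={Z}; candidates ⊆ {B,E,Q,V,X}.
∅: F⊥Z given ∅ in G with F→· removed — back-door holds.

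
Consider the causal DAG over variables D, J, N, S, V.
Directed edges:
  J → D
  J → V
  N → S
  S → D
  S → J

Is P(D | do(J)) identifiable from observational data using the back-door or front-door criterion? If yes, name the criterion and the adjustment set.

P(D|do(J)): backdoor, adjust for {S}.

desc(J)\{J}={D,V}; candidates ⊆ {N,S}.
size 0: {}; under {} J still reaches {D,N,S} ∋ D.
{S}: J⊥D given {S} in G with J→· removed — back-door holds.
P(D|do(J)) = Σ_{S} P(D|J,S)·P(S).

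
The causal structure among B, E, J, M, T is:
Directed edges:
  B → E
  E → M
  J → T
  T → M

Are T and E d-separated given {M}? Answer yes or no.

Bayes-Ball from T | {M} reaches {B,E,J}.
E ∈ reach(T|{M}) ⇒ T ⊥̸ E | {M}.

No — T and E are d-connected given {M}.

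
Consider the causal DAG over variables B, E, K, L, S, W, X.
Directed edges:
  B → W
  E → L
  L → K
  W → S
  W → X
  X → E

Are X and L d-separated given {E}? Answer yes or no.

Yes — X ⊥ L | {E}.

Bayes-Ball from X | {E} reaches {B,S,W}.
L ∉ reach(X|{E}) ⇒ X ⊥ L | {E}.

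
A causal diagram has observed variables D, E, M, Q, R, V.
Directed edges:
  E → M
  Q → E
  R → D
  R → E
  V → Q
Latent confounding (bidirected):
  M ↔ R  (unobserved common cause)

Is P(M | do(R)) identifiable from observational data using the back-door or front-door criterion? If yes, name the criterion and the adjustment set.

P(M|do(R)): frontdoor, adjust for {E}.

desc(R)\{R}={D,E,M}; candidates ⊆ {Q,V}.
R↔M: latent back-door arc(s) into R.
size 0: {}; under {} R still reaches {M} ∋ M.
size 1: {Q}, {V}; under {Q} R still reaches {M} ∋ M.
size 2: {Q,V}; under {Q,V} R still reaches {M} ∋ M.
R↔M cannot be blocked by any observed set — no back-door set.
{E}: (i) intercepts every directed R→M path; (ii) no back-door R→{E}; (iii) {R} blocks every back-door {E}→M. Front-door holds.
P(M|do(R)) = Σ_{E} P(E|R) Σ_{R'} P(M|E,R')P(R').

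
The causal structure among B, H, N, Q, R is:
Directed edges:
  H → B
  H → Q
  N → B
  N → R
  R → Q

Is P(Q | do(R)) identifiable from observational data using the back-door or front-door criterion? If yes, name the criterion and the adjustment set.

desc(R)\{R}={Q}; candidates ⊆ {B,H,N}.
∅: R⊥Q given ∅ in G with R→· removed — back-door holds.
P(Q|do(R)) = P(Q|R) — no adjustment needed.

P(Q|do(R)): backdoor, adjust for ∅.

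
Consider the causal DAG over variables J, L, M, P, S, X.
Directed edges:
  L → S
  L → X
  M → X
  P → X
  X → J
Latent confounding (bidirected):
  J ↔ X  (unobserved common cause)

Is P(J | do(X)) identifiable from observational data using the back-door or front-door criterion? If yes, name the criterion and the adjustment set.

desc(X)\{X}={J}; candidates ⊆ {L,M,P,S}.
X↔J: latent back-door arc(s) into X.
size 0: {}; under {} X still reaches {J,L,M,P,S} ∋ J.
size 1: {L}, {M}, {P} …(+1); under {L} X still reaches {J,M,P} ∋ J.
size 2: {L,M}, {L,P}, {L,S} …(+3); under {L,M} X still reaches {J,P} ∋ J.
X↔J cannot be blocked by any observed set — no back-door set.
No mediator lies on a directed X→…→J path.
Neither criterion identifies P(J|do(X)) in this graph.

P(J|do(X)): not identifiable (no BD/FD set).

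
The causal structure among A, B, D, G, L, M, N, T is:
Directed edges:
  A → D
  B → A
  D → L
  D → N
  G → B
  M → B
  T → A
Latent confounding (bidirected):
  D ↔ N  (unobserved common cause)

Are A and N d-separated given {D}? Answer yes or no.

Bayes-Ball from A | {D} reaches {B,G,M,N,T}.
N ∈ reach(A|{D}) ⇒ A ⊥̸ N | {D}.

No — A and N are d-connected given {D}.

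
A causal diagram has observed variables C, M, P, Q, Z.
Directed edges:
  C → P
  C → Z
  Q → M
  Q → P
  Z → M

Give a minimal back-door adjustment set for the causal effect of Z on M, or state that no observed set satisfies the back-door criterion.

desc(Z)\{Z}={M}; candidates ⊆ {C,P,Q}.
∅: Z⊥M given ∅ in G with Z→· removed — back-door holds.

Z→M: minimal back-door set ∅.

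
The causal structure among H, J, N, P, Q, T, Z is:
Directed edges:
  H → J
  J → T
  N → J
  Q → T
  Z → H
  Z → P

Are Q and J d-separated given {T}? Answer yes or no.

Bayes-Ball from Q | {T} reaches {H,J,N,P,Z}.
J ∈ reach(Q|{T}) ⇒ Q ⊥̸ J | {T}.

No — Q and J are d-connected given {T}.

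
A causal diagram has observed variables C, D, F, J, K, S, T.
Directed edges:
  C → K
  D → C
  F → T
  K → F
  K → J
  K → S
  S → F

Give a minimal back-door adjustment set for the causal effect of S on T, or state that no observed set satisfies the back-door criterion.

S→T: minimal back-door set {K}.

desc(S)\{S}={F,T}; candidates ⊆ {C,D,J,K}.
size 0: {}; under {} S still reaches {C,D,F,J,K,T} ∋ T.
{K}: S⊥T given {K} in G with S→· removed — back-door holds.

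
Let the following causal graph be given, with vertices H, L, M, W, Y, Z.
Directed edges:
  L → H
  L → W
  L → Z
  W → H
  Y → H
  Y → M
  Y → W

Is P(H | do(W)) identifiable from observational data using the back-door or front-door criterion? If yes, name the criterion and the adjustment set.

desc(W)\{W}={H}; candidates ⊆ {L,M,Y,Z}.
size 0: {}; under {} W still reaches {H,L,M,Y,Z} ∋ H.
size 1: {L}, {M}, {Y} …(+1); under {L} W still reaches {H,M,Y} ∋ H.
{L,Y}: W⊥H given {L,Y} in G with W→· removed — back-door holds.
P(H|do(W)) = Σ_{L,Y} P(H|W,L,Y)·P(L,Y).

P(H|do(W)): backdoor, adjust for {L, Y}.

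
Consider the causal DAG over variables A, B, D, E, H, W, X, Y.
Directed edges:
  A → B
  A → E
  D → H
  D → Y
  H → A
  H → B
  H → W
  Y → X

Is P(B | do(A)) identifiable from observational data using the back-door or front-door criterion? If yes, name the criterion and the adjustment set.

desc(A)\{A}={B,E}; candidates ⊆ {D,H,W,X,Y}.
size 0: {}; under {} A still reaches {B,D,H,W,X,Y} ∋ B.
{H}: A⊥B given {H} in G with A→· removed — back-door holds.
P(B|do(A)) = Σ_{H} P(B|A,H)·P(H).

P(B|do(A)): backdoor, adjust for {H}.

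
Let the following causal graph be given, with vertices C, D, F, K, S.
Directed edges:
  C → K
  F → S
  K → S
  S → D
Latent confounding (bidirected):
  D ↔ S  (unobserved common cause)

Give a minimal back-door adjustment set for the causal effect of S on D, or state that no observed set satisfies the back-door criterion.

desc(S)\{S}={D}; candidates ⊆ {C,F,K}.
S↔D: latent back-door arc(s) into S.
size 0: {}; under {} S still reaches {C,D,F,K} ∋ D.
size 1: {C}, {F}, {K}; under {C} S still reaches {D,F,K} ∋ D.
size 2: {C,F}, {C,K}, {F,K}; under {C,F} S still reaches {D,K} ∋ D.
S↔D cannot be blocked by any observed set — no back-door set.

S→D: no observed back-door set.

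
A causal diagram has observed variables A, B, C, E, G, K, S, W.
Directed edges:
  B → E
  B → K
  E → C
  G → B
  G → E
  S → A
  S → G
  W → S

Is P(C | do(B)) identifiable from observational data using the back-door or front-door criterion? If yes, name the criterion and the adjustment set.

P(C|do(B)): backdoor, adjust for {G}.

desc(B)\{B}={C,E,K}; candidates ⊆ {A,G,S,W}.
size 0: {}; under {} B still reaches {A,C,E,G,S,W} ∋ C.
{G}: B⊥C given {G} in G with B→· removed — back-door holds.
P(C|do(B)) = Σ_{G} P(C|B,G)·P(G).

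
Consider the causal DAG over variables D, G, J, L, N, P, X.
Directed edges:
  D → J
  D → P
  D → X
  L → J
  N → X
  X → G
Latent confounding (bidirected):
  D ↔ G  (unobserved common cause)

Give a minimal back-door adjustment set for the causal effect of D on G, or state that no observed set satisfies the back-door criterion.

desc(D)\{D}={G,J,P,X}; candidates ⊆ {L,N}.
D↔G: latent back-door arc(s) into D.
size 0: {}; under {} D still reaches {G} ∋ G.
size 1: {L}, {N}; under {L} D still reaches {G} ∋ G.
size 2: {L,N}; under {L,N} D still reaches {G} ∋ G.
D↔G cannot be blocked by any observed set — no back-door set.

D→G: no observed back-door set.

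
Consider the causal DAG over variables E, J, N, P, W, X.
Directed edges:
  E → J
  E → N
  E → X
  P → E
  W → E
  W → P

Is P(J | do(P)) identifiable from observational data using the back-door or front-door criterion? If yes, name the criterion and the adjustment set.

desc(P)\{P}={E,J,N,X}; candidates ⊆ {W}.
size 0: {}; under {} P still reaches {E,J,N,W,X} ∋ J.
{W}: P⊥J given {W} in G with P→· removed — back-door holds.
P(J|do(P)) = Σ_{W} P(J|P,W)·P(W).

P(J|do(P)): backdoor, adjust for {W}.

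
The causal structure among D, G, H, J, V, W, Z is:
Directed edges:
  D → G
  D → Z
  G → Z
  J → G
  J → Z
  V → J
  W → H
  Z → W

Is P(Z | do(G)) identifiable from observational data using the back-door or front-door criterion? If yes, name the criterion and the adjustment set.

desc(G)\{G}={H,W,Z}; candidates ⊆ {D,J,V}.
size 0: {}; under {} G still reaches {D,H,J,V,W,Z} ∋ Z.
size 1: {D}, {J}, {V}; under {D} G still reaches {H,J,V,W,Z} ∋ Z.
{D,J}: G⊥Z given {D,J} in G with G→· removed — back-door holds.
P(Z|do(G)) = Σ_{D,J} P(Z|G,D,J)·P(D,J).

P(Z|do(G)): backdoor, adjust for {D, J}.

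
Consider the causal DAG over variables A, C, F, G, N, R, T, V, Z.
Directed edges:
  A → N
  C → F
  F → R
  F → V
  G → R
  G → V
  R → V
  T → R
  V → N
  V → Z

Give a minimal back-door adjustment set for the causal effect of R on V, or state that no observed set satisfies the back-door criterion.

R→V: minimal back-door set {F, G}.

desc(R)\{R}={N,V,Z}; candidates ⊆ {A,C,F,G,T}.
size 0: {}; under {} R still reaches {C,F,G,N,T,V,Z} ∋ V.
size 1: {A}, {C}, {F} …(+2); under {A} R still reaches {C,F,G,N,T,V,Z} ∋ V.
{F,G}: R⊥V given {F,G} in G with R→· removed — back-door holds.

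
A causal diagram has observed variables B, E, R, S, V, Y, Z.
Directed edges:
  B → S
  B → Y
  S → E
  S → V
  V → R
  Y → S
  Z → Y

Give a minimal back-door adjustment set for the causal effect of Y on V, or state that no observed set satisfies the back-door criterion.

desc(Y)\{Y}={E,R,S,V}; candidates ⊆ {B,Z}.
size 0: {}; under {} Y still reaches {B,E,R,S,V,Z} ∋ V.
{B}: Y⊥V given {B} in G with Y→· removed — back-door holds.

Y→V: minimal back-door set {B}.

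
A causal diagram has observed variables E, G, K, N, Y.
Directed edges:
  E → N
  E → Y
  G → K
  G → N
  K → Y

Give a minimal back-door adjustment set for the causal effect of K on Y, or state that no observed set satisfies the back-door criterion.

desc(K)\{K}={Y}; candidates ⊆ {E,G,N}.
∅: K⊥Y given ∅ in G with K→· removed — back-door holds.

K→Y: minimal back-door set ∅.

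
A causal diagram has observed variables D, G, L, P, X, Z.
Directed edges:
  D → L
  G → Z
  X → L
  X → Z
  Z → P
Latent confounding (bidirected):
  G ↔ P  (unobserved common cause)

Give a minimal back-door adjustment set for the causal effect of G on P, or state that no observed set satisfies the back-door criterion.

G→P: no observed back-door set.

desc(G)\{G}={P,Z}; candidates ⊆ {D,L,X}.
G↔P: latent back-door arc(s) into G.
size 0: {}; under {} G still reaches {P} ∋ P.
size 1: {D}, {L}, {X}; under {D} G still reaches {P} ∋ P.
size 2: {D,L}, {D,X}, {L,X}; under {D,L} G still reaches {P} ∋ P.
G↔P cannot be blocked by any observed set — no back-door set.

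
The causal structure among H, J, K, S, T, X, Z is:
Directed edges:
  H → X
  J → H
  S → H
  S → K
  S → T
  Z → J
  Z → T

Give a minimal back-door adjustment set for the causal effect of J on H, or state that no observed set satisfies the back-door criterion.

J→H: minimal back-door set ∅.

desc(J)\{J}={H,X}; candidates ⊆ {K,S,T,Z}.
∅: J⊥H given ∅ in G with J→· removed — back-door holds.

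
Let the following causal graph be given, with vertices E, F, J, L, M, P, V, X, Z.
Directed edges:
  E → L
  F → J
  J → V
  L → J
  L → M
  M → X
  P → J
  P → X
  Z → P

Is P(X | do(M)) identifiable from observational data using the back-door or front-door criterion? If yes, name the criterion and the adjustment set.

desc(M)\{M}={X}; candidates ⊆ {E,F,J,L,P,V,Z}.
∅: M⊥X given ∅ in G with M→· removed — back-door holds.
P(X|do(M)) = P(X|M) — no adjustment needed.

P(X|do(M)): backdoor, adjust for ∅.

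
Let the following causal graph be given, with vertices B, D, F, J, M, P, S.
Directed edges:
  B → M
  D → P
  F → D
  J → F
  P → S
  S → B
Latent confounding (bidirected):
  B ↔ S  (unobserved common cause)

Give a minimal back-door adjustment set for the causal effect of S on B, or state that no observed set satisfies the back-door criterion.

S→B: no observed back-door set.

desc(S)\{S}={B,M}; candidates ⊆ {D,F,J,P}.
S↔B: latent back-door arc(s) into S.
size 0: {}; under {} S still reaches {B,D,F,J,M,P} ∋ B.
size 1: {D}, {F}, {J} …(+1); under {D} S still reaches {B,M,P} ∋ B.
size 2: {D,F}, {D,J}, {D,P} …(+3); under {D,F} S still reaches {B,M,P} ∋ B.
S↔B cannot be blocked by any observed set — no back-door set.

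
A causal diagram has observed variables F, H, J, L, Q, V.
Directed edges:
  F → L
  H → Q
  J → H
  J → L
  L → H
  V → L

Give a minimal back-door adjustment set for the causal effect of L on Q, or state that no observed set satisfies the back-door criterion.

desc(L)\{L}={H,Q}; candidates ⊆ {F,J,V}.
size 0: {}; under {} L still reaches {F,H,J,Q,V} ∋ Q.
{J}: L⊥Q given {J} in G with L→· removed — back-door holds.

L→Q: minimal back-door set {J}.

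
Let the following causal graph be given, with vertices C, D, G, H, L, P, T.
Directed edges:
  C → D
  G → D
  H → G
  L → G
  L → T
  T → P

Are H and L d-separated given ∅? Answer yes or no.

Yes — H ⊥ L | ∅.

Bayes-Ball from H | ∅ reaches {D,G}.
L ∉ reach(H|∅) ⇒ H ⊥ L | ∅.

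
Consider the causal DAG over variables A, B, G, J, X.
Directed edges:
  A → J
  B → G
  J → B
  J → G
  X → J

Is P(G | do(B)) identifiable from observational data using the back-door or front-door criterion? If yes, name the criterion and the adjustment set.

P(G|do(B)): backdoor, adjust for {J}.

desc(B)\{B}={G}; candidates ⊆ {A,J,X}.
size 0: {}; under {} B still reaches {A,G,J,X} ∋ G.
{J}: B⊥G given {J} in G with B→· removed — back-door holds.
P(G|do(B)) = Σ_{J} P(G|B,J)·P(J).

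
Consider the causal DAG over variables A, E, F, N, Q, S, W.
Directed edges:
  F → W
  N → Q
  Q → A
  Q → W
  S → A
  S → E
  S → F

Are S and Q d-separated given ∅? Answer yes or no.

Yes — S ⊥ Q | ∅.

Bayes-Ball from S | ∅ reaches {A,E,F,W}.
Q ∉ reach(S|∅) ⇒ S ⊥ Q | ∅.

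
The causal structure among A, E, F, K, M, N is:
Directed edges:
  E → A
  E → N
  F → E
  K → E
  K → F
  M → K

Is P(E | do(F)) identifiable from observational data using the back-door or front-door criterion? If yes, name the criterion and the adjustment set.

P(E|do(F)): backdoor, adjust for {K}.

desc(F)\{F}={A,E,N}; candidates ⊆ {K,M}.
size 0: {}; under {} F still reaches {A,E,K,M,N} ∋ E.
{K}: F⊥E given {K} in G with F→· removed — back-door holds.
P(E|do(F)) = Σ_{K} P(E|F,K)·P(K).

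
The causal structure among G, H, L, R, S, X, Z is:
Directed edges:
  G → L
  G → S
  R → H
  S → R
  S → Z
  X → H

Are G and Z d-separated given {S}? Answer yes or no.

Yes — G ⊥ Z | {S}.

Bayes-Ball from G | {S} reaches {L}.
Z ∉ reach(G|{S}) ⇒ G ⊥ Z | {S}.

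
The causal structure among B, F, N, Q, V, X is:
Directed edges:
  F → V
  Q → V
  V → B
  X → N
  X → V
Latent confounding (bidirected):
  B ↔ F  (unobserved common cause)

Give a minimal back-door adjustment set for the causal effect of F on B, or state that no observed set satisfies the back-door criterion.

desc(F)\{F}={B,V}; candidates ⊆ {N,Q,X}.
F↔B: latent back-door arc(s) into F.
size 0: {}; under {} F still reaches {B} ∋ B.
size 1: {N}, {Q}, {X}; under {N} F still reaches {B} ∋ B.
size 2: {N,Q}, {N,X}, {Q,X}; under {N,Q} F still reaches {B} ∋ B.
F↔B cannot be blocked by any observed set — no back-door set.

F→B: no observed back-door set.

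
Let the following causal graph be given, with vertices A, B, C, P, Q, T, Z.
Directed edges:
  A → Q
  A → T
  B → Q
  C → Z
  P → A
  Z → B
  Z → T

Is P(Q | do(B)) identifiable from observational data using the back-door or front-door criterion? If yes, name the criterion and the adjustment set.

P(Q|do(B)): backdoor, adjust for ∅.

desc(B)\{B}={Q}; candidates ⊆ {A,C,P,T,Z}.
∅: B⊥Q given ∅ in G with B→· removed — back-door holds.
P(Q|do(B)) = P(Q|B) — no adjustment needed.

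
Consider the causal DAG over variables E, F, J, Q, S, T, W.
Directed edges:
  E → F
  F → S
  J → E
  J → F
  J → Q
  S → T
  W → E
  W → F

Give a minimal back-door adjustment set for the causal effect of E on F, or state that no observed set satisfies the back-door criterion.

E→F: minimal back-door set {J, W}.

desc(E)\{E}={F,S,T}; candidates ⊆ {J,Q,W}.
size 0: {}; under {} E still reaches {F,J,Q,S,T,W} ∋ F.
size 1: {J}, {Q}, {W}; under {J} E still reaches {F,S,T,W} ∋ F.
{J,W}: E⊥F given {J,W} in G with E→· removed — back-door holds.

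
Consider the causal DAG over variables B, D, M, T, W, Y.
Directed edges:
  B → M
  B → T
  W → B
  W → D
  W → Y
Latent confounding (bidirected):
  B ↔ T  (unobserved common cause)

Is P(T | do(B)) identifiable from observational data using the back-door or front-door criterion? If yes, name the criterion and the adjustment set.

P(T|do(B)): not identifiable (no BD/FD set).

desc(B)\{B}={M,T}; candidates ⊆ {D,W,Y}.
B↔T: latent back-door arc(s) into B.
size 0: {}; under {} B still reaches {D,T,W,Y} ∋ T.
size 1: {D}, {W}, {Y}; under {D} B still reaches {T,W,Y} ∋ T.
size 2: {D,W}, {D,Y}, {W,Y}; under {D,W} B still reaches {T} ∋ T.
B↔T cannot be blocked by any observed set — no back-door set.
No mediator lies on a directed B→…→T path.
Neither criterion identifies P(T|do(B)) in this graph.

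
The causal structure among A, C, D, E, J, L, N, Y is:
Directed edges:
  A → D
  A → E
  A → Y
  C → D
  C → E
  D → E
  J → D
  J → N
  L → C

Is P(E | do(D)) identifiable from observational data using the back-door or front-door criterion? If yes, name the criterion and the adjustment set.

P(E|do(D)): backdoor, adjust for {A, C}.

desc(D)\{D}={E}; candidates ⊆ {A,C,J,L,N,Y}.
size 0: {}; under {} D still reaches {A,C,E,J,L,N,Y} ∋ E.
size 1: {A}, {C}, {J} …(+3); under {A} D still reaches {C,E,J,L,N} ∋ E.
{A,C}: D⊥E given {A,C} in G with D→· removed — back-door holds.
P(E|do(D)) = Σ_{A,C} P(E|D,A,C)·P(A,C).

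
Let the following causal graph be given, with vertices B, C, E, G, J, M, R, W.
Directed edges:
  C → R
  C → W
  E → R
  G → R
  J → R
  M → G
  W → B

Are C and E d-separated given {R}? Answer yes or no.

No — C and E are d-connected given {R}.

Bayes-Ball from C | {R} reaches {B,E,G,J,M,W}.
E ∈ reach(C|{R}) ⇒ C ⊥̸ E | {R}.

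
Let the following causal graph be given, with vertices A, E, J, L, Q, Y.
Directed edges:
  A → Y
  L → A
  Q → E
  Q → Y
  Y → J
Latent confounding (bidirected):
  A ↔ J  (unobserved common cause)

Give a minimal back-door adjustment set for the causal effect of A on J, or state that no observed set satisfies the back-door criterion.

A→J: no observed back-door set.

desc(A)\{A}={J,Y}; candidates ⊆ {E,L,Q}.
A↔J: latent back-door arc(s) into A.
size 0: {}; under {} A still reaches {J,L} ∋ J.
size 1: {E}, {L}, {Q}; under {E} A still reaches {J,L} ∋ J.
size 2: {E,L}, {E,Q}, {L,Q}; under {E,L} A still reaches {J} ∋ J.
A↔J cannot be blocked by any observed set — no back-door set.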